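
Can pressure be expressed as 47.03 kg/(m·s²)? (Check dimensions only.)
Yes

pressure has SI base units: kg / (m * s^2)
kg/(m·s²) reduces to the same SI base units, so it is a valid unit for pressure.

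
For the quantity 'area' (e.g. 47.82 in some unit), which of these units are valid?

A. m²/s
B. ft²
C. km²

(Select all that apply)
B, C

area has SI base units: m^2

Checking each option against m^2:
  A. m²/s: ✗ does not match
  B. ft²: ✓ matches
  C. km²: ✓ matches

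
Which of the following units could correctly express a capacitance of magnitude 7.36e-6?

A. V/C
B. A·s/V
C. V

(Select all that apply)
B

capacitance has SI base units: A^2 * s^4 / (kg * m^2)

Checking each option against A^2 * s^4 / (kg * m^2):
  A. V/C: ✗ does not match
  B. A·s/V: ✓ matches
  C. V: ✗ does not match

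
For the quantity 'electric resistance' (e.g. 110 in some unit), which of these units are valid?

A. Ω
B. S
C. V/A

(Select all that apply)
A, C

electric resistance has SI base units: kg * m^2 / (A^2 * s^3)

Checking each option against kg * m^2 / (A^2 * s^3):
  A. Ω: ✓ matches
  B. S: ✗ does not match
  C. V/A: ✓ matches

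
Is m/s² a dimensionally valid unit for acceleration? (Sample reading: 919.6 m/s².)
Yes

acceleration has SI base units: m / s^2
m/s² reduces to the same SI base units, so it is a valid unit for acceleration.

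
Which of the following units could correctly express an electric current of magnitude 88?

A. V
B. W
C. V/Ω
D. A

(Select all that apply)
C, D

electric current has SI base units: A

Checking each option against A:
  A. V: ✗ does not match
  B. W: ✗ does not match
  C. V/Ω: ✓ matches
  D. A: ✓ matches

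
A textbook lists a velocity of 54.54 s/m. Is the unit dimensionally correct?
No

velocity has SI base units: m / s
s/m does NOT reduce to m / s; a valid unit for velocity would be e.g. m/s.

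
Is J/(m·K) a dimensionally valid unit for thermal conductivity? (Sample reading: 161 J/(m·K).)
No

thermal conductivity has SI base units: kg * m / (s^3 * K)
J/(m·K) does NOT reduce to kg * m / (s^3 * K); a valid unit for thermal conductivity would be e.g. W/(m·K).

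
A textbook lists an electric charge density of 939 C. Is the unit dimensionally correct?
No

electric charge density has SI base units: A * s / m^3
C does NOT reduce to A * s / m^3; a valid unit for electric charge density would be e.g. C/m³.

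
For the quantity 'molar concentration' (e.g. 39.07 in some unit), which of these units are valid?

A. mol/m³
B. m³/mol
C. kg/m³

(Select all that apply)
A

molar concentration has SI base units: mol / m^3

Checking each option against mol / m^3:
  A. mol/m³: ✓ matches
  B. m³/mol: ✗ does not match
  C. kg/m³: ✗ does not match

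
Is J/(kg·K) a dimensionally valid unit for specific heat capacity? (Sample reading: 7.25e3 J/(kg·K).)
Yes

specific heat capacity has SI base units: m^2 / (s^2 * K)
J/(kg·K) reduces to the same SI base units, so it is a valid unit for specific heat capacity.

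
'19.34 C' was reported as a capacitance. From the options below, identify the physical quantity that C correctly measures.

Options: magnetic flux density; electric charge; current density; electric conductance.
electric charge

capacitance should have units dimensionally equivalent to A^2 * s^4 / (kg * m^2) (e.g. F).
The given unit 'C' reduces to A * s. Of the listed options, that is the dimensionality of electric charge.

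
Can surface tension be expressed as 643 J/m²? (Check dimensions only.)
Yes

surface tension has SI base units: kg / s^2
J/m² reduces to the same SI base units, so it is a valid unit for surface tension.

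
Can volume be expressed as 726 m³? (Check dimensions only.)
Yes

volume has SI base units: m^3
m³ reduces to the same SI base units, so it is a valid unit for volume.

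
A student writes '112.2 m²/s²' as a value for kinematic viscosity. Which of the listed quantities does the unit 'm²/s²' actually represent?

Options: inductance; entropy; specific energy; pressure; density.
specific energy

kinematic viscosity should have units dimensionally equivalent to m^2 / s (e.g. m²/s).
The given unit 'm²/s²' reduces to m^2 / s^2. Of the listed options, that is the dimensionality of specific energy.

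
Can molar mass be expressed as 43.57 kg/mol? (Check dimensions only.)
Yes

molar mass has SI base units: kg / mol
kg/mol reduces to the same SI base units, so it is a valid unit for molar mass.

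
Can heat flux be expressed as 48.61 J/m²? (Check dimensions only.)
No

heat flux has SI base units: kg / s^3
J/m² does NOT reduce to kg / s^3; a valid unit for heat flux would be e.g. W/m².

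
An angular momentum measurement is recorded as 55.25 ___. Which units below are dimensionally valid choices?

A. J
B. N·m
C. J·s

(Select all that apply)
C

angular momentum has SI base units: kg * m^2 / s

Checking each option against kg * m^2 / s:
  A. J: ✗ does not match
  B. N·m: ✗ does not match
  C. J·s: ✓ matches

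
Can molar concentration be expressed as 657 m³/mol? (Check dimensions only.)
No

molar concentration has SI base units: mol / m^3
m³/mol does NOT reduce to mol / m^3; a valid unit for molar concentration would be e.g. mol/m³.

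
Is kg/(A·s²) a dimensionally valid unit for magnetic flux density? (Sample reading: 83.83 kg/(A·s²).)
Yes

magnetic flux density has SI base units: kg / (A * s^2)
kg/(A·s²) reduces to the same SI base units, so it is a valid unit for magnetic flux density.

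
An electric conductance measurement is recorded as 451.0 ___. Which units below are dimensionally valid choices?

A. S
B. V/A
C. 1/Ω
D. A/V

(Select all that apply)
A, C, D

electric conductance has SI base units: A^2 * s^3 / (kg * m^2)

Checking each option against A^2 * s^3 / (kg * m^2):
  A. S: ✓ matches
  B. V/A: ✗ does not match
  C. 1/Ω: ✓ matches
  D. A/V: ✓ matches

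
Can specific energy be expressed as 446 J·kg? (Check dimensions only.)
No

specific energy has SI base units: m^2 / s^2
J·kg does NOT reduce to m^2 / s^2; a valid unit for specific energy would be e.g. J/kg.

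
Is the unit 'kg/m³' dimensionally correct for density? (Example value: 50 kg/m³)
Yes

density has SI base units: kg / m^3
kg/m³ reduces to the same SI base units, so it is a valid unit for density.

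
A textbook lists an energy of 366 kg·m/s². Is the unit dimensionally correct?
No

energy has SI base units: kg * m^2 / s^2
kg·m/s² does NOT reduce to kg * m^2 / s^2; a valid unit for energy would be e.g. J.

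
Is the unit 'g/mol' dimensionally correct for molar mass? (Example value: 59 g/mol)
Yes

molar mass has SI base units: kg / mol
g/mol reduces to the same SI base units, so it is a valid unit for molar mass.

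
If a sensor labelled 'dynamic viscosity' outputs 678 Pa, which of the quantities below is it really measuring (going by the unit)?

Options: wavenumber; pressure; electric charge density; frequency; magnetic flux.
pressure

dynamic viscosity should have units dimensionally equivalent to kg / (m * s) (e.g. Pa·s).
The given unit 'Pa' reduces to kg / (m * s^2). Of the listed options, that is the dimensionality of pressure.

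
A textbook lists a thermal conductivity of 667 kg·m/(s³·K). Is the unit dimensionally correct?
Yes

thermal conductivity has SI base units: kg * m / (s^3 * K)
kg·m/(s³·K) reduces to the same SI base units, so it is a valid unit for thermal conductivity.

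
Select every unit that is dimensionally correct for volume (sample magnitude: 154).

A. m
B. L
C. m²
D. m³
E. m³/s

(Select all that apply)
B, D

volume has SI base units: m^3

Checking each option against m^3:
  A. m: ✗ does not match
  B. L: ✓ matches
  C. m²: ✗ does not match
  D. m³: ✓ matches
  E. m³/s: ✗ does not match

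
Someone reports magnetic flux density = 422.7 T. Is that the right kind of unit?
Yes

magnetic flux density has SI base units: kg / (A * s^2)
T reduces to the same SI base units, so it is a valid unit for magnetic flux density.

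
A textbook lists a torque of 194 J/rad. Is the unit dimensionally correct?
Yes

torque has SI base units: kg * m^2 / s^2
J/rad reduces to the same SI base units, so it is a valid unit for torque.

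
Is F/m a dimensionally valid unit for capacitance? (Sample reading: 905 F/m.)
No

capacitance has SI base units: A^2 * s^4 / (kg * m^2)
F/m does NOT reduce to A^2 * s^4 / (kg * m^2); a valid unit for capacitance would be e.g. F.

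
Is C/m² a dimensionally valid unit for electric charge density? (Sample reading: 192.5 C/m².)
No

electric charge density has SI base units: A * s / m^3
C/m² does NOT reduce to A * s / m^3; a valid unit for electric charge density would be e.g. C/m³.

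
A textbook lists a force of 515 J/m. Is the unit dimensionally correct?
Yes

force has SI base units: kg * m / s^2
J/m reduces to the same SI base units, so it is a valid unit for force.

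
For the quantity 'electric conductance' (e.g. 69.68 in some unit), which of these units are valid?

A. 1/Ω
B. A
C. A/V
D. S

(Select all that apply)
A, C, D

electric conductance has SI base units: A^2 * s^3 / (kg * m^2)

Checking each option against A^2 * s^3 / (kg * m^2):
  A. 1/Ω: ✓ matches
  B. A: ✗ does not match
  C. A/V: ✓ matches
  D. S: ✓ matches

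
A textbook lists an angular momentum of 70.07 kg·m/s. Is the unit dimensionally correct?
No

angular momentum has SI base units: kg * m^2 / s
kg·m/s does NOT reduce to kg * m^2 / s; a valid unit for angular momentum would be e.g. kg·m²/s.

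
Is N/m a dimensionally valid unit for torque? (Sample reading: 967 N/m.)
No

torque has SI base units: kg * m^2 / s^2
N/m does NOT reduce to kg * m^2 / s^2; a valid unit for torque would be e.g. N·m.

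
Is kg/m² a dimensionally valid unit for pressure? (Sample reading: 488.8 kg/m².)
No

pressure has SI base units: kg / (m * s^2)
kg/m² does NOT reduce to kg / (m * s^2); a valid unit for pressure would be e.g. Pa.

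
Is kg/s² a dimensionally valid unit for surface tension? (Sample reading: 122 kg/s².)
Yes

surface tension has SI base units: kg / s^2
kg/s² reduces to the same SI base units, so it is a valid unit for surface tension.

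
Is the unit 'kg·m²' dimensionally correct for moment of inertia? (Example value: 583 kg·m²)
Yes

moment of inertia has SI base units: kg * m^2
kg·m² reduces to the same SI base units, so it is a valid unit for moment of inertia.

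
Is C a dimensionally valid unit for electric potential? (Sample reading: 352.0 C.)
No

electric potential has SI base units: kg * m^2 / (A * s^3)
C does NOT reduce to kg * m^2 / (A * s^3); a valid unit for electric potential would be e.g. V.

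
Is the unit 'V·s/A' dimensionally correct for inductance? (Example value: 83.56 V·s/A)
Yes

inductance has SI base units: kg * m^2 / (A^2 * s^2)
V·s/A reduces to the same SI base units, so it is a valid unit for inductance.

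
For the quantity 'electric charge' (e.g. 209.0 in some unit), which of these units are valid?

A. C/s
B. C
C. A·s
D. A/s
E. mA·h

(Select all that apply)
B, C, E

electric charge has SI base units: A * s

Checking each option against A * s:
  A. C/s: ✗ does not match
  B. C: ✓ matches
  C. A·s: ✓ matches
  D. A/s: ✗ does not match
  E. mA·h: ✓ matches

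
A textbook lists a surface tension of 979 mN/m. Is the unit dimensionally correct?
Yes

surface tension has SI base units: kg / s^2
mN/m reduces to the same SI base units, so it is a valid unit for surface tension.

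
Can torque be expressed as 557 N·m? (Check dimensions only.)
Yes

torque has SI base units: kg * m^2 / s^2
N·m reduces to the same SI base units, so it is a valid unit for torque.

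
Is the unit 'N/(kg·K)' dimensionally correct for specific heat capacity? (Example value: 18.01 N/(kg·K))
No

specific heat capacity has SI base units: m^2 / (s^2 * K)
N/(kg·K) does NOT reduce to m^2 / (s^2 * K); a valid unit for specific heat capacity would be e.g. J/(kg·K).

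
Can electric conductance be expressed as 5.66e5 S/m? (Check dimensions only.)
No

electric conductance has SI base units: A^2 * s^3 / (kg * m^2)
S/m does NOT reduce to A^2 * s^3 / (kg * m^2); a valid unit for electric conductance would be e.g. S.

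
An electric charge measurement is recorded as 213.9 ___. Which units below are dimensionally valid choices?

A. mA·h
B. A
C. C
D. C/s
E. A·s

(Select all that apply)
A, C, E

electric charge has SI base units: A * s

Checking each option against A * s:
  A. mA·h: ✓ matches
  B. A: ✗ does not match
  C. C: ✓ matches
  D. C/s: ✗ does not match
  E. A·s: ✓ matches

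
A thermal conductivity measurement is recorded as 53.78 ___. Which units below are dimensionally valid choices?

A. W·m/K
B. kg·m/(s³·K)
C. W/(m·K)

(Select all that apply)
B, C

thermal conductivity has SI base units: kg * m / (s^3 * K)

Checking each option against kg * m / (s^3 * K):
  A. W·m/K: ✗ does not match
  B. kg·m/(s³·K): ✓ matches
  C. W/(m·K): ✓ matches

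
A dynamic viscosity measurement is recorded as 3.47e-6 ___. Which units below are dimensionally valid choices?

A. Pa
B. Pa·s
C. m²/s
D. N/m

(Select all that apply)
B

dynamic viscosity has SI base units: kg / (m * s)

Checking each option against kg / (m * s):
  A. Pa: ✗ does not match
  B. Pa·s: ✓ matches
  C. m²/s: ✗ does not match
  D. N/m: ✗ does not match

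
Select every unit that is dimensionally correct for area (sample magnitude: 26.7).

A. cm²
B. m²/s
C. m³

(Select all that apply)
A

area has SI base units: m^2

Checking each option against m^2:
  A. cm²: ✓ matches
  B. m²/s: ✗ does not match
  C. m³: ✗ does not match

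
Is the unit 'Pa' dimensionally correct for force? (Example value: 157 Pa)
No

force has SI base units: kg * m / s^2
Pa does NOT reduce to kg * m / s^2; a valid unit for force would be e.g. N.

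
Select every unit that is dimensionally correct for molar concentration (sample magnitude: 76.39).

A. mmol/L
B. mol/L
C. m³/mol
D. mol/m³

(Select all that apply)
A, B, D

molar concentration has SI base units: mol / m^3

Checking each option against mol / m^3:
  A. mmol/L: ✓ matches
  B. mol/L: ✓ matches
  C. m³/mol: ✗ does not match
  D. mol/m³: ✓ matches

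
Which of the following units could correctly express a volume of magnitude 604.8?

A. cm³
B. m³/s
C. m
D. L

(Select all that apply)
A, D

volume has SI base units: m^3

Checking each option against m^3:
  A. cm³: ✓ matches
  B. m³/s: ✗ does not match
  C. m: ✗ does not match
  D. L: ✓ matches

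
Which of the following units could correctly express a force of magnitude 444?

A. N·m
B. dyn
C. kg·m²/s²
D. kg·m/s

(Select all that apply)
B

force has SI base units: kg * m / s^2

Checking each option against kg * m / s^2:
  A. N·m: ✗ does not match
  B. dyn: ✓ matches
  C. kg·m²/s²: ✗ does not match
  D. kg·m/s: ✗ does not match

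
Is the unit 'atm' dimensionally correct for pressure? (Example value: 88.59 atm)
Yes

pressure has SI base units: kg / (m * s^2)
atm reduces to the same SI base units, so it is a valid unit for pressure.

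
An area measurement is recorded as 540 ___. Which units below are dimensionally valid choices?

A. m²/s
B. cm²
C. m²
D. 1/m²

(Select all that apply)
B, C

area has SI base units: m^2

Checking each option against m^2:
  A. m²/s: ✗ does not match
  B. cm²: ✓ matches
  C. m²: ✓ matches
  D. 1/m²: ✗ does not match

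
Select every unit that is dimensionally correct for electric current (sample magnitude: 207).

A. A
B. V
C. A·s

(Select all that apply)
A

electric current has SI base units: A

Checking each option against A:
  A. A: ✓ matches
  B. V: ✗ does not match
  C. A·s: ✗ does not match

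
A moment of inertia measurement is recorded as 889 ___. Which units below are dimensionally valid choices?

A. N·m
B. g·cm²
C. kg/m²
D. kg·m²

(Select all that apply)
B, D

moment of inertia has SI base units: kg * m^2

Checking each option against kg * m^2:
  A. N·m: ✗ does not match
  B. g·cm²: ✓ matches
  C. kg/m²: ✗ does not match
  D. kg·m²: ✓ matches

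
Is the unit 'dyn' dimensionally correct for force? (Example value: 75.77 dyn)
Yes

force has SI base units: kg * m / s^2
dyn reduces to the same SI base units, so it is a valid unit for force.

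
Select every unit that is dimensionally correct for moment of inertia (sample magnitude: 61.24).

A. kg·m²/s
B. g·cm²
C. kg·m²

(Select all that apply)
B, C

moment of inertia has SI base units: kg * m^2

Checking each option against kg * m^2:
  A. kg·m²/s: ✗ does not match
  B. g·cm²: ✓ matches
  C. kg·m²: ✓ matches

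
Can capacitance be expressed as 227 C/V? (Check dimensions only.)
Yes

capacitance has SI base units: A^2 * s^4 / (kg * m^2)
C/V reduces to the same SI base units, so it is a valid unit for capacitance.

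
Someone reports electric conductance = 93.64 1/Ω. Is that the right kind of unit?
Yes

electric conductance has SI base units: A^2 * s^3 / (kg * m^2)
1/Ω reduces to the same SI base units, so it is a valid unit for electric conductance.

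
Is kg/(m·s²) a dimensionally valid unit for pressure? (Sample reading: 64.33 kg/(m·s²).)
Yes

pressure has SI base units: kg / (m * s^2)
kg/(m·s²) reduces to the same SI base units, so it is a valid unit for pressure.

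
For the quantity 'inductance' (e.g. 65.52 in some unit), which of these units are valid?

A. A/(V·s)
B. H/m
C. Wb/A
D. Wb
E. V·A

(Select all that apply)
C

inductance has SI base units: kg * m^2 / (A^2 * s^2)

Checking each option against kg * m^2 / (A^2 * s^2):
  A. A/(V·s): ✗ does not match
  B. H/m: ✗ does not match
  C. Wb/A: ✓ matches
  D. Wb: ✗ does not match
  E. V·A: ✗ does not match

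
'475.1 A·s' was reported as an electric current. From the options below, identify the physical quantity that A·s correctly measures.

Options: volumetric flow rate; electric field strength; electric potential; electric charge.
electric charge

electric current should have units dimensionally equivalent to A (e.g. A).
The given unit 'A·s' reduces to A * s. Of the listed options, that is the dimensionality of electric charge.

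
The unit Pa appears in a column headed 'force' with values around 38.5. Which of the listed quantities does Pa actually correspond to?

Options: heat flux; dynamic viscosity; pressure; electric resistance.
pressure

force should have units dimensionally equivalent to kg * m / s^2 (e.g. N).
The given unit 'Pa' reduces to kg / (m * s^2). Of the listed options, that is the dimensionality of pressure.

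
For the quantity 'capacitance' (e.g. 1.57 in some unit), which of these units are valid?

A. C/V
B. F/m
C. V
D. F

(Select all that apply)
A, D

capacitance has SI base units: A^2 * s^4 / (kg * m^2)

Checking each option against A^2 * s^4 / (kg * m^2):
  A. C/V: ✓ matches
  B. F/m: ✗ does not match
  C. V: ✗ does not match
  D. F: ✓ matches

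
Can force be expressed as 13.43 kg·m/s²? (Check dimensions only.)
Yes

force has SI base units: kg * m / s^2
kg·m/s² reduces to the same SI base units, so it is a valid unit for force.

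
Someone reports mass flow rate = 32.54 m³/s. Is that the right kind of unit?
No

mass flow rate has SI base units: kg / s
m³/s does NOT reduce to kg / s; a valid unit for mass flow rate would be e.g. kg/s.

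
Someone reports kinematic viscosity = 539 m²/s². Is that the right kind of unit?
No

kinematic viscosity has SI base units: m^2 / s
m²/s² does NOT reduce to m^2 / s; a valid unit for kinematic viscosity would be e.g. m²/s.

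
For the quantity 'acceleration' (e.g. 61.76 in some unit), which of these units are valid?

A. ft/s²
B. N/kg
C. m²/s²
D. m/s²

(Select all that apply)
A, B, D

acceleration has SI base units: m / s^2

Checking each option against m / s^2:
  A. ft/s²: ✓ matches
  B. N/kg: ✓ matches
  C. m²/s²: ✗ does not match
  D. m/s²: ✓ matches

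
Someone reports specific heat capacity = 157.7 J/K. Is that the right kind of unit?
No

specific heat capacity has SI base units: m^2 / (s^2 * K)
J/K does NOT reduce to m^2 / (s^2 * K); a valid unit for specific heat capacity would be e.g. J/(kg·K).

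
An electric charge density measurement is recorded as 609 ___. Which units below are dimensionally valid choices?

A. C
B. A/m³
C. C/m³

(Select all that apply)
C

electric charge density has SI base units: A * s / m^3

Checking each option against A * s / m^3:
  A. C: ✗ does not match
  B. A/m³: ✗ does not match
  C. C/m³: ✓ matches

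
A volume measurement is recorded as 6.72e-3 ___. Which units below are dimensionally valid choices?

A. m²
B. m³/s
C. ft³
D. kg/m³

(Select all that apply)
C

volume has SI base units: m^3

Checking each option against m^3:
  A. m²: ✗ does not match
  B. m³/s: ✗ does not match
  C. ft³: ✓ matches
  D. kg/m³: ✗ does not match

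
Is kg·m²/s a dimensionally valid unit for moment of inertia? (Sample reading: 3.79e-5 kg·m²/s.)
No

moment of inertia has SI base units: kg * m^2
kg·m²/s does NOT reduce to kg * m^2; a valid unit for moment of inertia would be e.g. kg·m².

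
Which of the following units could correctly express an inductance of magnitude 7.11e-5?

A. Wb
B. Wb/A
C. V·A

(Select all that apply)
B

inductance has SI base units: kg * m^2 / (A^2 * s^2)

Checking each option against kg * m^2 / (A^2 * s^2):
  A. Wb: ✗ does not match
  B. Wb/A: ✓ matches
  C. V·A: ✗ does not match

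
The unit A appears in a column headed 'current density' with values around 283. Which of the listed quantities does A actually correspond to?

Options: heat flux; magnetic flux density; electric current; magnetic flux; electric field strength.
electric current

current density should have units dimensionally equivalent to A / m^2 (e.g. A/m²).
The given unit 'A' reduces to A. Of the listed options, that is the dimensionality of electric current.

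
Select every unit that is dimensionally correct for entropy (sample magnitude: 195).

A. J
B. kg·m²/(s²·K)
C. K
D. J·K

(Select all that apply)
B

entropy has SI base units: kg * m^2 / (s^2 * K)

Checking each option against kg * m^2 / (s^2 * K):
  A. J: ✗ does not match
  B. kg·m²/(s²·K): ✓ matches
  C. K: ✗ does not match
  D. J·K: ✗ does not match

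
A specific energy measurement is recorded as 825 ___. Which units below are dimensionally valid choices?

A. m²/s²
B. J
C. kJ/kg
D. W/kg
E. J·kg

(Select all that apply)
A, C

specific energy has SI base units: m^2 / s^2

Checking each option against m^2 / s^2:
  A. m²/s²: ✓ matches
  B. J: ✗ does not match
  C. kJ/kg: ✓ matches
  D. W/kg: ✗ does not match
  E. J·kg: ✗ does not match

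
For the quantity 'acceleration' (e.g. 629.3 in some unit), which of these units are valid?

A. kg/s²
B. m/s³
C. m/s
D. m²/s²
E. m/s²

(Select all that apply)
E

acceleration has SI base units: m / s^2

Checking each option against m / s^2:
  A. kg/s²: ✗ does not match
  B. m/s³: ✗ does not match
  C. m/s: ✗ does not match
  D. m²/s²: ✗ does not match
  E. m/s²: ✓ matches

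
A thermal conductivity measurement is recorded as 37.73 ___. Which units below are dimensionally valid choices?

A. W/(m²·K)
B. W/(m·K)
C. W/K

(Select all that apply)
B

thermal conductivity has SI base units: kg * m / (s^3 * K)

Checking each option against kg * m / (s^3 * K):
  A. W/(m²·K): ✗ does not match
  B. W/(m·K): ✓ matches
  C. W/K: ✗ does not match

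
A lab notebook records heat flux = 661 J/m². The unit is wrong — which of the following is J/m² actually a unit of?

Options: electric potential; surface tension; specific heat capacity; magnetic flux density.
surface tension

heat flux should have units dimensionally equivalent to kg / s^3 (e.g. W/m²).
The given unit 'J/m²' reduces to kg / s^2. Of the listed options, that is the dimensionality of surface tension.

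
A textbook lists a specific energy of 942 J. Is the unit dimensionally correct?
No

specific energy has SI base units: m^2 / s^2
J does NOT reduce to m^2 / s^2; a valid unit for specific energy would be e.g. J/kg.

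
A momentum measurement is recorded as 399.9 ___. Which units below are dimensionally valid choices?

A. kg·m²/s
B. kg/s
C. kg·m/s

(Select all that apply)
C

momentum has SI base units: kg * m / s

Checking each option against kg * m / s:
  A. kg·m²/s: ✗ does not match
  B. kg/s: ✗ does not match
  C. kg·m/s: ✓ matches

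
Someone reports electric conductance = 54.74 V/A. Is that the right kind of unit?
No

electric conductance has SI base units: A^2 * s^3 / (kg * m^2)
V/A does NOT reduce to A^2 * s^3 / (kg * m^2); a valid unit for electric conductance would be e.g. S.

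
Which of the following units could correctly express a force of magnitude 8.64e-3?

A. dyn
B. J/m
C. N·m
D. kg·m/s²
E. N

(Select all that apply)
A, B, D, E

force has SI base units: kg * m / s^2

Checking each option against kg * m / s^2:
  A. dyn: ✓ matches
  B. J/m: ✓ matches
  C. N·m: ✗ does not match
  D. kg·m/s²: ✓ matches
  E. N: ✓ matches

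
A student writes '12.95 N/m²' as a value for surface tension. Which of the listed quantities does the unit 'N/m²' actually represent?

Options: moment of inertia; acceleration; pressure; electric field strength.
pressure

surface tension should have units dimensionally equivalent to kg / s^2 (e.g. N/m).
The given unit 'N/m²' reduces to kg / (m * s^2). Of the listed options, that is the dimensionality of pressure.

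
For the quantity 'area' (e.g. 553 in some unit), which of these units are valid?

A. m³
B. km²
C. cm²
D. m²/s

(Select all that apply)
B, C

area has SI base units: m^2

Checking each option against m^2:
  A. m³: ✗ does not match
  B. km²: ✓ matches
  C. cm²: ✓ matches
  D. m²/s: ✗ does not match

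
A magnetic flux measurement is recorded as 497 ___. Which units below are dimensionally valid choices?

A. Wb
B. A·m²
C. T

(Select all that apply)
A

magnetic flux has SI base units: kg * m^2 / (A * s^2)

Checking each option against kg * m^2 / (A * s^2):
  A. Wb: ✓ matches
  B. A·m²: ✗ does not match
  C. T: ✗ does not match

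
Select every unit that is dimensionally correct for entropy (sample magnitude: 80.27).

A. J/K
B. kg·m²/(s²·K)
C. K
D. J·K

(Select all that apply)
A, B

entropy has SI base units: kg * m^2 / (s^2 * K)

Checking each option against kg * m^2 / (s^2 * K):
  A. J/K: ✓ matches
  B. kg·m²/(s²·K): ✓ matches
  C. K: ✗ does not match
  D. J·K: ✗ does not match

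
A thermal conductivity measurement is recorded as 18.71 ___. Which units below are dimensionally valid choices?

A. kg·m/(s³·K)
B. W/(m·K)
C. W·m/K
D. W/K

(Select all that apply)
A, B

thermal conductivity has SI base units: kg * m / (s^3 * K)

Checking each option against kg * m / (s^3 * K):
  A. kg·m/(s³·K): ✓ matches
  B. W/(m·K): ✓ matches
  C. W·m/K: ✗ does not match
  D. W/K: ✗ does not match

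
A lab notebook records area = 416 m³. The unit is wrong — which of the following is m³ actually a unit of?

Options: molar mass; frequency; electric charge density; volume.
volume

area should have units dimensionally equivalent to m^2 (e.g. m²).
The given unit 'm³' reduces to m^3. Of the listed options, that is the dimensionality of volume.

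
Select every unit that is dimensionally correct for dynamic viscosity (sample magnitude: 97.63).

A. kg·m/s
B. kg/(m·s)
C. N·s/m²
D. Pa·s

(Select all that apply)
B, C, D

dynamic viscosity has SI base units: kg / (m * s)

Checking each option against kg / (m * s):
  A. kg·m/s: ✗ does not match
  B. kg/(m·s): ✓ matches
  C. N·s/m²: ✓ matches
  D. Pa·s: ✓ matches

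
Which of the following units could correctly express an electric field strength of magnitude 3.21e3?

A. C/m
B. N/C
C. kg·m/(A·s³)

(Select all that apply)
B, C

electric field strength has SI base units: kg * m / (A * s^3)

Checking each option against kg * m / (A * s^3):
  A. C/m: ✗ does not match
  B. N/C: ✓ matches
  C. kg·m/(A·s³): ✓ matches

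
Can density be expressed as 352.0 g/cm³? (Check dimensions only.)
Yes

density has SI base units: kg / m^3
g/cm³ reduces to the same SI base units, so it is a valid unit for density.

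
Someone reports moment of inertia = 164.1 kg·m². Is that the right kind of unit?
Yes

moment of inertia has SI base units: kg * m^2
kg·m² reduces to the same SI base units, so it is a valid unit for moment of inertia.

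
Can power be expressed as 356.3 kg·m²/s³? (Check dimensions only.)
Yes

power has SI base units: kg * m^2 / s^3
kg·m²/s³ reduces to the same SI base units, so it is a valid unit for power.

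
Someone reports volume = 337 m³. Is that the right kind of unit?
Yes

volume has SI base units: m^3
m³ reduces to the same SI base units, so it is a valid unit for volume.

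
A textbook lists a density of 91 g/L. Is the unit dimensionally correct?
Yes

density has SI base units: kg / m^3
g/L reduces to the same SI base units, so it is a valid unit for density.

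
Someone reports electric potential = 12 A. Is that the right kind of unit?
No

electric potential has SI base units: kg * m^2 / (A * s^3)
A does NOT reduce to kg * m^2 / (A * s^3); a valid unit for electric potential would be e.g. V.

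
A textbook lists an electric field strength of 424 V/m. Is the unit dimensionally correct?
Yes

electric field strength has SI base units: kg * m / (A * s^3)
V/m reduces to the same SI base units, so it is a valid unit for electric field strength.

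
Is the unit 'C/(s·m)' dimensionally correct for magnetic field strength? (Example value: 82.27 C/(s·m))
Yes

magnetic field strength has SI base units: A / m
C/(s·m) reduces to the same SI base units, so it is a valid unit for magnetic field strength.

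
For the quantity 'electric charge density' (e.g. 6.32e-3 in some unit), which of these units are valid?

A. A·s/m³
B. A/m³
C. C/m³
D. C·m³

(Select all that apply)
A, C

electric charge density has SI base units: A * s / m^3

Checking each option against A * s / m^3:
  A. A·s/m³: ✓ matches
  B. A/m³: ✗ does not match
  C. C/m³: ✓ matches
  D. C·m³: ✗ does not match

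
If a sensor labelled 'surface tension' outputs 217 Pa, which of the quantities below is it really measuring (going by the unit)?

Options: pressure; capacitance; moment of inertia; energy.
pressure

surface tension should have units dimensionally equivalent to kg / s^2 (e.g. N/m).
The given unit 'Pa' reduces to kg / (m * s^2). Of the listed options, that is the dimensionality of pressure.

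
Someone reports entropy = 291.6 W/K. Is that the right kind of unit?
No

entropy has SI base units: kg * m^2 / (s^2 * K)
W/K does NOT reduce to kg * m^2 / (s^2 * K); a valid unit for entropy would be e.g. J/K.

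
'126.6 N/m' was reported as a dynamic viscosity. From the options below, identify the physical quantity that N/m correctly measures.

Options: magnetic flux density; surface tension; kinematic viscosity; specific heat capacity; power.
surface tension

dynamic viscosity should have units dimensionally equivalent to kg / (m * s) (e.g. Pa·s).
The given unit 'N/m' reduces to kg / s^2. Of the listed options, that is the dimensionality of surface tension.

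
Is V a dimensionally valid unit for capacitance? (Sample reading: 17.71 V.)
No

capacitance has SI base units: A^2 * s^4 / (kg * m^2)
V does NOT reduce to A^2 * s^4 / (kg * m^2); a valid unit for capacitance would be e.g. F.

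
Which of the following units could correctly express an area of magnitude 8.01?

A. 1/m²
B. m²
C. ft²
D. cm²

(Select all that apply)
B, C, D

area has SI base units: m^2

Checking each option against m^2:
  A. 1/m²: ✗ does not match
  B. m²: ✓ matches
  C. ft²: ✓ matches
  D. cm²: ✓ matches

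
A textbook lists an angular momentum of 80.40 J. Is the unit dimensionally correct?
No

angular momentum has SI base units: kg * m^2 / s
J does NOT reduce to kg * m^2 / s; a valid unit for angular momentum would be e.g. kg·m²/s.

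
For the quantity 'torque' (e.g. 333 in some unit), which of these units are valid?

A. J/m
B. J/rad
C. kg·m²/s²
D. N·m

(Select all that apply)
B, C, D

torque has SI base units: kg * m^2 / s^2

Checking each option against kg * m^2 / s^2:
  A. J/m: ✗ does not match
  B. J/rad: ✓ matches
  C. kg·m²/s²: ✓ matches
  D. N·m: ✓ matches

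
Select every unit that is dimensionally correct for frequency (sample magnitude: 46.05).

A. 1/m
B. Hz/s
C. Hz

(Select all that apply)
C

frequency has SI base units: 1 / s

Checking each option against 1 / s:
  A. 1/m: ✗ does not match
  B. Hz/s: ✗ does not match
  C. Hz: ✓ matches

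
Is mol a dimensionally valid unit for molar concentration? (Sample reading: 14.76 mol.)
No

molar concentration has SI base units: mol / m^3
mol does NOT reduce to mol / m^3; a valid unit for molar concentration would be e.g. mol/m³.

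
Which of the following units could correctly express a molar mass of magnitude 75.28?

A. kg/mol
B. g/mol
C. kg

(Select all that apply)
A, B

molar mass has SI base units: kg / mol

Checking each option against kg / mol:
  A. kg/mol: ✓ matches
  B. g/mol: ✓ matches
  C. kg: ✗ does not match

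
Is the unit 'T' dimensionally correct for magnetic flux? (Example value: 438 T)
No

magnetic flux has SI base units: kg * m^2 / (A * s^2)
T does NOT reduce to kg * m^2 / (A * s^2); a valid unit for magnetic flux would be e.g. Wb.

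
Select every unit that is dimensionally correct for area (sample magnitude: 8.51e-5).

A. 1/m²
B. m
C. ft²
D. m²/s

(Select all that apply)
C

area has SI base units: m^2

Checking each option against m^2:
  A. 1/m²: ✗ does not match
  B. m: ✗ does not match
  C. ft²: ✓ matches
  D. m²/s: ✗ does not match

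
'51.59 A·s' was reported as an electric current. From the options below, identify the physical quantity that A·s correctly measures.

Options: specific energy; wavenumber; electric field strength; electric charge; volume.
electric charge

electric current should have units dimensionally equivalent to A (e.g. A).
The given unit 'A·s' reduces to A * s. Of the listed options, that is the dimensionality of electric charge.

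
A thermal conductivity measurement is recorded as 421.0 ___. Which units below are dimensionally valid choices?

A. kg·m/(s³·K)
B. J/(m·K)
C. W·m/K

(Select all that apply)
A

thermal conductivity has SI base units: kg * m / (s^3 * K)

Checking each option against kg * m / (s^3 * K):
  A. kg·m/(s³·K): ✓ matches
  B. J/(m·K): ✗ does not match
  C. W·m/K: ✗ does not match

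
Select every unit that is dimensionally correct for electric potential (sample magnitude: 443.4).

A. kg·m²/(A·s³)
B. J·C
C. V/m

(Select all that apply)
A

electric potential has SI base units: kg * m^2 / (A * s^3)

Checking each option against kg * m^2 / (A * s^3):
  A. kg·m²/(A·s³): ✓ matches
  B. J·C: ✗ does not match
  C. V/m: ✗ does not match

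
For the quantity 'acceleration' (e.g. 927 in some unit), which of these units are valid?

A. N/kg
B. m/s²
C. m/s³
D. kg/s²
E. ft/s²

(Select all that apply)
A, B, E

acceleration has SI base units: m / s^2

Checking each option against m / s^2:
  A. N/kg: ✓ matches
  B. m/s²: ✓ matches
  C. m/s³: ✗ does not match
  D. kg/s²: ✗ does not match
  E. ft/s²: ✓ matches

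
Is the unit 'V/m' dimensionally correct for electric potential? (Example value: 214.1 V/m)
No

electric potential has SI base units: kg * m^2 / (A * s^3)
V/m does NOT reduce to kg * m^2 / (A * s^3); a valid unit for electric potential would be e.g. V.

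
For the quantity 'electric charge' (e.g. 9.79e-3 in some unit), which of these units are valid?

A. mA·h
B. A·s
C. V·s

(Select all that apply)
A, B

electric charge has SI base units: A * s

Checking each option against A * s:
  A. mA·h: ✓ matches
  B. A·s: ✓ matches
  C. V·s: ✗ does not match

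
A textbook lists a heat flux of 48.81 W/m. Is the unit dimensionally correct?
No

heat flux has SI base units: kg / s^3
W/m does NOT reduce to kg / s^3; a valid unit for heat flux would be e.g. W/m².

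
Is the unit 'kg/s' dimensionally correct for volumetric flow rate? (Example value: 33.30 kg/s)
No

volumetric flow rate has SI base units: m^3 / s
kg/s does NOT reduce to m^3 / s; a valid unit for volumetric flow rate would be e.g. m³/s.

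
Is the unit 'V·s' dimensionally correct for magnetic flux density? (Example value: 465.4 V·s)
No

magnetic flux density has SI base units: kg / (A * s^2)
V·s does NOT reduce to kg / (A * s^2); a valid unit for magnetic flux density would be e.g. T.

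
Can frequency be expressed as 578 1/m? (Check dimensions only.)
No

frequency has SI base units: 1 / s
1/m does NOT reduce to 1 / s; a valid unit for frequency would be e.g. Hz.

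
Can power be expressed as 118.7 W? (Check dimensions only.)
Yes

power has SI base units: kg * m^2 / s^3
W reduces to the same SI base units, so it is a valid unit for power.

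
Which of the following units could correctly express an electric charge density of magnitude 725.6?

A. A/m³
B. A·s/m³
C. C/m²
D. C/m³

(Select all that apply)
B, D

electric charge density has SI base units: A * s / m^3

Checking each option against A * s / m^3:
  A. A/m³: ✗ does not match
  B. A·s/m³: ✓ matches
  C. C/m²: ✗ does not match
  D. C/m³: ✓ matches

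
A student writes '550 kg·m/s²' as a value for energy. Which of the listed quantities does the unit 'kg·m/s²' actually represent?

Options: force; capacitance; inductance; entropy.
force

energy should have units dimensionally equivalent to kg * m^2 / s^2 (e.g. J).
The given unit 'kg·m/s²' reduces to kg * m / s^2. Of the listed options, that is the dimensionality of force.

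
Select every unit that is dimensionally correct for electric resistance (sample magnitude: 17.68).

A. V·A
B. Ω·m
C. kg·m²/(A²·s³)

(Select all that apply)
C

electric resistance has SI base units: kg * m^2 / (A^2 * s^3)

Checking each option against kg * m^2 / (A^2 * s^3):
  A. V·A: ✗ does not match
  B. Ω·m: ✗ does not match
  C. kg·m²/(A²·s³): ✓ matches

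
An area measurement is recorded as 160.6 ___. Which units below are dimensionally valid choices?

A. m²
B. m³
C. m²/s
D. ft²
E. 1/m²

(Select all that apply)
A, D

area has SI base units: m^2

Checking each option against m^2:
  A. m²: ✓ matches
  B. m³: ✗ does not match
  C. m²/s: ✗ does not match
  D. ft²: ✓ matches
  E. 1/m²: ✗ does not match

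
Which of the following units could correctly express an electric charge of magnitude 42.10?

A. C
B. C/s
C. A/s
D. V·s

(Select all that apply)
A

electric charge has SI base units: A * s

Checking each option against A * s:
  A. C: ✓ matches
  B. C/s: ✗ does not match
  C. A/s: ✗ does not match
  D. V·s: ✗ does not match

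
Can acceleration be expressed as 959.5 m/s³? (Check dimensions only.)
No

acceleration has SI base units: m / s^2
m/s³ does NOT reduce to m / s^2; a valid unit for acceleration would be e.g. m/s².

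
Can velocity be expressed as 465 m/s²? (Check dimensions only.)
No

velocity has SI base units: m / s
m/s² does NOT reduce to m / s; a valid unit for velocity would be e.g. m/s.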